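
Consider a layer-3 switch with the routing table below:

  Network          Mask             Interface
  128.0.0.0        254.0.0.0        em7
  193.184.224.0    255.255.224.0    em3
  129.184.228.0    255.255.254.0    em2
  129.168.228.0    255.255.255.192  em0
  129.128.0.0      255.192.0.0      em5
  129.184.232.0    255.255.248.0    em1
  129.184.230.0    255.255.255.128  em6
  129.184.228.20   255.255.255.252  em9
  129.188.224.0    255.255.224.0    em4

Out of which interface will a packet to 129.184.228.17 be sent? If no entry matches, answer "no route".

em2

Routes whose prefix contains 129.184.228.17:
  128.0.0.0/7 (128.0.0.0 - 129.255.255.255) -> em7
  129.128.0.0/10 (129.128.0.0 - 129.191.255.255) -> em5
  129.184.228.0/23 (129.184.228.0 - 129.184.229.255) -> em2
More-specific entries that do NOT match:
  129.184.228.20/30 (129.184.228.20 - 129.184.228.23) does not contain 129.184.228.17
  129.168.228.0/26 (129.168.228.0 - 129.168.228.63) does not contain 129.184.228.17
  129.184.230.0/25 (129.184.230.0 - 129.184.230.127) does not contain 129.184.228.17
Longest matching prefix is /23 -> interface em2.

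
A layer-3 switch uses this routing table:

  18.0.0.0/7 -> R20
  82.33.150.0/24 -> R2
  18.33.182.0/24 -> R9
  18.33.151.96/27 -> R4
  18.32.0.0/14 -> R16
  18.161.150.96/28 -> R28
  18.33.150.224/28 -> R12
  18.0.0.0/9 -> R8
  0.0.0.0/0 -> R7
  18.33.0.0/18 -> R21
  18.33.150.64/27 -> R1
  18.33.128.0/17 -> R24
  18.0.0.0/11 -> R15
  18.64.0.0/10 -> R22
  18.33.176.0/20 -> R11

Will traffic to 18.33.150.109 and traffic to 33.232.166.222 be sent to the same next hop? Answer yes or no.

no

18.33.150.109: longest match 18.33.128.0/17 -> R24
33.232.166.222: longest match 0.0.0.0/0 -> R7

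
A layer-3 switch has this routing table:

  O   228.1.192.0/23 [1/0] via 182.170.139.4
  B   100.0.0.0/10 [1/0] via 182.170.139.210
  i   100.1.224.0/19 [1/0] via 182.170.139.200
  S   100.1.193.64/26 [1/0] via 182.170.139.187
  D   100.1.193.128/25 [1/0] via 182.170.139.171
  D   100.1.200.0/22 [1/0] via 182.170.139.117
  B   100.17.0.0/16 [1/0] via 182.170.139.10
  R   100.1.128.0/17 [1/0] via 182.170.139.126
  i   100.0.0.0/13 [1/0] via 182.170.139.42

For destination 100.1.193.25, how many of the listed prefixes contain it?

3

Prefixes containing 100.1.193.25:
  100.0.0.0/10 (100.0.0.0 - 100.63.255.255)
  100.0.0.0/13 (100.0.0.0 - 100.7.255.255)
  100.1.128.0/17 (100.1.128.0 - 100.1.255.255)
Total matching entries: 3.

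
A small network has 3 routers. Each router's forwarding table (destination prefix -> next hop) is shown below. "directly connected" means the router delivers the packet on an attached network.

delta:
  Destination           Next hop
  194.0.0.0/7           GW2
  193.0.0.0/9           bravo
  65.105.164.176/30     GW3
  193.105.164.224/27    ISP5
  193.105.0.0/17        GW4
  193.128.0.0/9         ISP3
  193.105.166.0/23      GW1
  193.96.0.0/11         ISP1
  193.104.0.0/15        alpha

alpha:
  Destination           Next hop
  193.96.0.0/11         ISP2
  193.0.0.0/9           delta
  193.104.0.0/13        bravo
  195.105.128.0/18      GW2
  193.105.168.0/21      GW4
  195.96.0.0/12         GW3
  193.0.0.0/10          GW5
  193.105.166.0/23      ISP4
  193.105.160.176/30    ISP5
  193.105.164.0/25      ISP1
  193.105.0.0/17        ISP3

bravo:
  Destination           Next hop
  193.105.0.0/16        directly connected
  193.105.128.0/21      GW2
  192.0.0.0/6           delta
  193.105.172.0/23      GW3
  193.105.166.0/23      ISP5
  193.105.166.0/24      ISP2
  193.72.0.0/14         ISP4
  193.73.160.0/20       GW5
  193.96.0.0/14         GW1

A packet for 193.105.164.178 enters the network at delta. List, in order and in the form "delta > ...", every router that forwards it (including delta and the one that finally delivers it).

delta > alpha > bravo

At delta: longest match for 193.105.164.178 is 193.104.0.0/15 -> alpha
At alpha: longest match for 193.105.164.178 is 193.104.0.0/13 -> bravo
At bravo: longest match for 193.105.164.178 is 193.105.0.0/16 -> directly connected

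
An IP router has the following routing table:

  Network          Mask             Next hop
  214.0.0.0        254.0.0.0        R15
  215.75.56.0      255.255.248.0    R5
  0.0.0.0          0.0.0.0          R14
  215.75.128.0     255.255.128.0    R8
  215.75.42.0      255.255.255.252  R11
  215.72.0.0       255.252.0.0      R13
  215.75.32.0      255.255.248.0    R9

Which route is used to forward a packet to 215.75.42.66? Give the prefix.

215.72.0.0/14

Entries matching 215.75.42.66:
  0.0.0.0/0 (default, matches everything)
  214.0.0.0/7 (214.0.0.0 - 215.255.255.255)
  215.72.0.0/14 (215.72.0.0 - 215.75.255.255)
Most specific is 215.72.0.0/14.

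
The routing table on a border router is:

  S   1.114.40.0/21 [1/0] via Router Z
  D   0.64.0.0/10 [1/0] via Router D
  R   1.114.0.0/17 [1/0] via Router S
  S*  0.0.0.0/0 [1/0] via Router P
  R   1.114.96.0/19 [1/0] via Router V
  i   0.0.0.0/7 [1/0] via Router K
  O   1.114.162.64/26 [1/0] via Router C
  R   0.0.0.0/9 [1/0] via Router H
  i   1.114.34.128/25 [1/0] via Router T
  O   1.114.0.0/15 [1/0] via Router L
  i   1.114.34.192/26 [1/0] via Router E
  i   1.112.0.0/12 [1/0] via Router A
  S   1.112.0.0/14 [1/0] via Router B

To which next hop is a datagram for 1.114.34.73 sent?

Routes whose prefix contains 1.114.34.73:
  0.0.0.0/0 (default, matches everything) -> Router P
  0.0.0.0/7 (0.0.0.0 - 1.255.255.255) -> Router K
  1.112.0.0/12 (1.112.0.0 - 1.127.255.255) -> Router A
  1.112.0.0/14 (1.112.0.0 - 1.115.255.255) -> Router B
  1.114.0.0/15 (1.114.0.0 - 1.115.255.255) -> Router L
  1.114.0.0/17 (1.114.0.0 - 1.114.127.255) -> Router S
More-specific entries that do NOT match:
  1.114.162.64/26 (1.114.162.64 - 1.114.162.127) does not contain 1.114.34.73
  1.114.34.192/26 (1.114.34.192 - 1.114.34.255) does not contain 1.114.34.73
  1.114.34.128/25 (1.114.34.128 - 1.114.34.255) does not contain 1.114.34.73
  1.114.40.0/21 (1.114.40.0 - 1.114.47.255) does not contain 1.114.34.73
  1.114.96.0/19 (1.114.96.0 - 1.114.127.255) does not contain 1.114.34.73
Longest matching prefix is /17 -> next hop Router S.

Router S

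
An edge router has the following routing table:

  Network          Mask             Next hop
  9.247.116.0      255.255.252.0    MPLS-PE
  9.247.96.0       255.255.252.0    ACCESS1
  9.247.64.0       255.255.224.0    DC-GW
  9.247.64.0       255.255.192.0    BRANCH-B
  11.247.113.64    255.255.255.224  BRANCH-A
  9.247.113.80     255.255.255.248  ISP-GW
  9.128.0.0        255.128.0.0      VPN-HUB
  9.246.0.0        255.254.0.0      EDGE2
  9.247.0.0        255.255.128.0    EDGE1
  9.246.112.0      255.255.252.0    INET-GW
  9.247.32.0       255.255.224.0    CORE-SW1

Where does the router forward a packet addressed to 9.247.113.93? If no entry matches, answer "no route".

BRANCH-B

Routes whose prefix contains 9.247.113.93:
  9.128.0.0/9 (9.128.0.0 - 9.255.255.255) -> VPN-HUB
  9.246.0.0/15 (9.246.0.0 - 9.247.255.255) -> EDGE2
  9.247.0.0/17 (9.247.0.0 - 9.247.127.255) -> EDGE1
  9.247.64.0/18 (9.247.64.0 - 9.247.127.255) -> BRANCH-B
More-specific entries that do NOT match:
  9.247.113.80/29 (9.247.113.80 - 9.247.113.87) does not contain 9.247.113.93
  11.247.113.64/27 (11.247.113.64 - 11.247.113.95) does not contain 9.247.113.93
  9.247.116.0/22 (9.247.116.0 - 9.247.119.255) does not contain 9.247.113.93
  9.247.96.0/22 (9.247.96.0 - 9.247.99.255) does not contain 9.247.113.93
  9.246.112.0/22 (9.246.112.0 - 9.246.115.255) does not contain 9.247.113.93
  9.247.64.0/19 (9.247.64.0 - 9.247.95.255) does not contain 9.247.113.93
  9.247.32.0/19 (9.247.32.0 - 9.247.63.255) does not contain 9.247.113.93
Longest matching prefix is /18 -> next hop BRANCH-B.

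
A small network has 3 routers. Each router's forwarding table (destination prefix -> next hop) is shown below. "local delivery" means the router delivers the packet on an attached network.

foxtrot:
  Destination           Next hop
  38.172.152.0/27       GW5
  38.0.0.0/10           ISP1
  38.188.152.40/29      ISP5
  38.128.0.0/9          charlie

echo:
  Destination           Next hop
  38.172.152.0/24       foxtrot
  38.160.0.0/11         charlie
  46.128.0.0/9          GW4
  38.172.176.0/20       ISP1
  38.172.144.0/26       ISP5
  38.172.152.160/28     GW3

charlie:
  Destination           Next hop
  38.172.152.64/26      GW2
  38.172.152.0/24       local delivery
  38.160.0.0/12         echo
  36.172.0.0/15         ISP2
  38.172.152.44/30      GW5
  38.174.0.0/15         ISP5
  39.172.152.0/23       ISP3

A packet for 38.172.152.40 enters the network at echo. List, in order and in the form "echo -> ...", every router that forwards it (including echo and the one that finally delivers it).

At echo: longest match for 38.172.152.40 is 38.172.152.0/24 -> foxtrot
At foxtrot: longest match for 38.172.152.40 is 38.128.0.0/9 -> charlie
At charlie: longest match for 38.172.152.40 is 38.172.152.0/24 -> local delivery

echo -> foxtrot -> charlie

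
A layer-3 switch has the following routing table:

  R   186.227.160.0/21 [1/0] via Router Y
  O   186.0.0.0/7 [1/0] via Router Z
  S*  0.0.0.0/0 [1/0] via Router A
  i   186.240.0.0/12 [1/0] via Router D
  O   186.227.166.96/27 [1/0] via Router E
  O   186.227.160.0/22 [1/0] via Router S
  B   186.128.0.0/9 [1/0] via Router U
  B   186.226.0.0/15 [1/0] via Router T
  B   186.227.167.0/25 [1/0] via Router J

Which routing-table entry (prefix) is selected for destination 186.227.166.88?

186.227.160.0/21

Entries matching 186.227.166.88:
  0.0.0.0/0 (default, matches everything)
  186.0.0.0/7 (186.0.0.0 - 187.255.255.255)
  186.128.0.0/9 (186.128.0.0 - 186.255.255.255)
  186.226.0.0/15 (186.226.0.0 - 186.227.255.255)
  186.227.160.0/21 (186.227.160.0 - 186.227.167.255)
Most specific is 186.227.160.0/21.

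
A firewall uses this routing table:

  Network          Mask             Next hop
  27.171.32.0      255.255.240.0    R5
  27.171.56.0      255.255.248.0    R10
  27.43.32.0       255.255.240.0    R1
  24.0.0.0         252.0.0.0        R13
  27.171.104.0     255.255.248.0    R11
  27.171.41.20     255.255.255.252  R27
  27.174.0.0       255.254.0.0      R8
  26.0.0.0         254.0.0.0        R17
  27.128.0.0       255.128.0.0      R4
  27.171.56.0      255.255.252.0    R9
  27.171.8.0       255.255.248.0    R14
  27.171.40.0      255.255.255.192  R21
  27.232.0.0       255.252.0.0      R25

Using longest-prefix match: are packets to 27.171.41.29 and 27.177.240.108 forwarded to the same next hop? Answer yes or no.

no

27.171.41.29: longest match 27.171.32.0/20 -> R5
27.177.240.108: longest match 27.128.0.0/9 -> R4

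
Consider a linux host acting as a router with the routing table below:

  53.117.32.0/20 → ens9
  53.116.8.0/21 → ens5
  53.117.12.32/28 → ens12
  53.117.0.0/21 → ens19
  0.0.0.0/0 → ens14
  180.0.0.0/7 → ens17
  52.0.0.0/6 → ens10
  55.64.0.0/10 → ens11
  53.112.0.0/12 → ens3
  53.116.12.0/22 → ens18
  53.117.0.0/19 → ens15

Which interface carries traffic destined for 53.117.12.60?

Routes whose prefix contains 53.117.12.60:
  0.0.0.0/0 (default, matches everything) -> ens14
  52.0.0.0/6 (52.0.0.0 - 55.255.255.255) -> ens10
  53.112.0.0/12 (53.112.0.0 - 53.127.255.255) -> ens3
  53.117.0.0/19 (53.117.0.0 - 53.117.31.255) -> ens15
More-specific entries that do NOT match:
  53.117.12.32/28 (53.117.12.32 - 53.117.12.47) does not contain 53.117.12.60
  53.116.12.0/22 (53.116.12.0 - 53.116.15.255) does not contain 53.117.12.60
  53.116.8.0/21 (53.116.8.0 - 53.116.15.255) does not contain 53.117.12.60
  53.117.0.0/21 (53.117.0.0 - 53.117.7.255) does not contain 53.117.12.60
  53.117.32.0/20 (53.117.32.0 - 53.117.47.255) does not contain 53.117.12.60
Longest matching prefix is /19 -> interface ens15.

ens15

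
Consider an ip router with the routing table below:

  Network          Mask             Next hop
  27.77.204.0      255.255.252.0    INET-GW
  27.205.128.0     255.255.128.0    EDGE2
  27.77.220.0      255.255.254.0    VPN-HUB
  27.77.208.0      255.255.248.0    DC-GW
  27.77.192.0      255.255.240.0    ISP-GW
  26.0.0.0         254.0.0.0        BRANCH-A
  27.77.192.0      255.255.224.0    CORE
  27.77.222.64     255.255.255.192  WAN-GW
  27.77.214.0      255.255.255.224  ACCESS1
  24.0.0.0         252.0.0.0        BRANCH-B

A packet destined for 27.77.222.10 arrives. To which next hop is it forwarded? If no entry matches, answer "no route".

Routes whose prefix contains 27.77.222.10:
  24.0.0.0/6 (24.0.0.0 - 27.255.255.255) -> BRANCH-B
  26.0.0.0/7 (26.0.0.0 - 27.255.255.255) -> BRANCH-A
  27.77.192.0/19 (27.77.192.0 - 27.77.223.255) -> CORE
More-specific entries that do NOT match:
  27.77.214.0/27 (27.77.214.0 - 27.77.214.31) does not contain 27.77.222.10
  27.77.222.64/26 (27.77.222.64 - 27.77.222.127) does not contain 27.77.222.10
  27.77.220.0/23 (27.77.220.0 - 27.77.221.255) does not contain 27.77.222.10
  27.77.204.0/22 (27.77.204.0 - 27.77.207.255) does not contain 27.77.222.10
  27.77.208.0/21 (27.77.208.0 - 27.77.215.255) does not contain 27.77.222.10
  27.77.192.0/20 (27.77.192.0 - 27.77.207.255) does not contain 27.77.222.10
Longest matching prefix is /19 -> next hop CORE.

CORE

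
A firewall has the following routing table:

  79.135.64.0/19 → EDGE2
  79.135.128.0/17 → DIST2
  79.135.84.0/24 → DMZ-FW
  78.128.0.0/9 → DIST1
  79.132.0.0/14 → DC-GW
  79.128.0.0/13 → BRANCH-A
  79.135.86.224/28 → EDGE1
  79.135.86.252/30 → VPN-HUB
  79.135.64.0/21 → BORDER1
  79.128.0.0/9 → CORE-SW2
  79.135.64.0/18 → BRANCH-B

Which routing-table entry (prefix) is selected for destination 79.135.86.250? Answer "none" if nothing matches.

Entries matching 79.135.86.250:
  79.128.0.0/9 (79.128.0.0 - 79.255.255.255)
  79.128.0.0/13 (79.128.0.0 - 79.135.255.255)
  79.132.0.0/14 (79.132.0.0 - 79.135.255.255)
  79.135.64.0/18 (79.135.64.0 - 79.135.127.255)
  79.135.64.0/19 (79.135.64.0 - 79.135.95.255)
Most specific is 79.135.64.0/19.

79.135.64.0/19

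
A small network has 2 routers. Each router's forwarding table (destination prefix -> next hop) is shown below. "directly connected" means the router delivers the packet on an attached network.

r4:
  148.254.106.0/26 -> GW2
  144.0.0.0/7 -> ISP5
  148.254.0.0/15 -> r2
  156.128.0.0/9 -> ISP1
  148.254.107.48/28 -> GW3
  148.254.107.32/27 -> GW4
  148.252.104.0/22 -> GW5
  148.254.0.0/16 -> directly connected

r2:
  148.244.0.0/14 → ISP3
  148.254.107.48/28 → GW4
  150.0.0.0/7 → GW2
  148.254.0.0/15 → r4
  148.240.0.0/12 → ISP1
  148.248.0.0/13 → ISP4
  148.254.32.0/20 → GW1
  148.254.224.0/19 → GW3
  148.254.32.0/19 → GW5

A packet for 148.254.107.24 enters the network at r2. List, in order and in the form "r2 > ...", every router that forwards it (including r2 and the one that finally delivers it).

r2 > r4

At r2: longest match for 148.254.107.24 is 148.254.0.0/15 -> r4
At r4: longest match for 148.254.107.24 is 148.254.0.0/16 -> directly connected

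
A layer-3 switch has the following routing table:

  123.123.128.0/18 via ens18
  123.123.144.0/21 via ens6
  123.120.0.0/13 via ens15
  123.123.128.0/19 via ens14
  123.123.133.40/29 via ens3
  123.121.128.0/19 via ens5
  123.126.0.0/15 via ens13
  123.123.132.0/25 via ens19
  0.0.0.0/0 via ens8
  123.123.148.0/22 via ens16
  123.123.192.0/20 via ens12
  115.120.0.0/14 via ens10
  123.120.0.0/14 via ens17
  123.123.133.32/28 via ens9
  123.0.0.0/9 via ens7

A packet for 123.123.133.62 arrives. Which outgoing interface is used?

ens14

Routes whose prefix contains 123.123.133.62:
  0.0.0.0/0 (default, matches everything) -> ens8
  123.0.0.0/9 (123.0.0.0 - 123.127.255.255) -> ens7
  123.120.0.0/13 (123.120.0.0 - 123.127.255.255) -> ens15
  123.120.0.0/14 (123.120.0.0 - 123.123.255.255) -> ens17
  123.123.128.0/18 (123.123.128.0 - 123.123.191.255) -> ens18
  123.123.128.0/19 (123.123.128.0 - 123.123.159.255) -> ens14
More-specific entries that do NOT match:
  123.123.133.40/29 (123.123.133.40 - 123.123.133.47) does not contain 123.123.133.62
  123.123.133.32/28 (123.123.133.32 - 123.123.133.47) does not contain 123.123.133.62
  123.123.132.0/25 (123.123.132.0 - 123.123.132.127) does not contain 123.123.133.62
  123.123.148.0/22 (123.123.148.0 - 123.123.151.255) does not contain 123.123.133.62
  123.123.144.0/21 (123.123.144.0 - 123.123.151.255) does not contain 123.123.133.62
  123.123.192.0/20 (123.123.192.0 - 123.123.207.255) does not contain 123.123.133.62
Longest matching prefix is /19 -> interface ens14.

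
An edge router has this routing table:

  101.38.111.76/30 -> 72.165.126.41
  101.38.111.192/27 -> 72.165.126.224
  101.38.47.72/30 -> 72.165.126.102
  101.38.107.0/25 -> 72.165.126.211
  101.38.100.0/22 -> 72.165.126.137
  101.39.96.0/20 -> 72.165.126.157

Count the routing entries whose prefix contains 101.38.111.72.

0

No listed prefix contains 101.38.111.72.
Total matching entries: 0.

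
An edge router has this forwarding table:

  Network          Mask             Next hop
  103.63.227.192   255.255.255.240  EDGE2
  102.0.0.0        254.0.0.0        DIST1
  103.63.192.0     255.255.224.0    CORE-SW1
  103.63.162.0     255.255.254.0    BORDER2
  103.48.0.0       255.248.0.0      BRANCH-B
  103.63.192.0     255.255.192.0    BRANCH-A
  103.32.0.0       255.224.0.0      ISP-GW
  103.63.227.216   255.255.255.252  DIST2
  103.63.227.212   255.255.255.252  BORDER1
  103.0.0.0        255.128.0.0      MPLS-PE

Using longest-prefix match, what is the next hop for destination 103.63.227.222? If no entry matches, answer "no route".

Routes whose prefix contains 103.63.227.222:
  102.0.0.0/7 (102.0.0.0 - 103.255.255.255) -> DIST1
  103.0.0.0/9 (103.0.0.0 - 103.127.255.255) -> MPLS-PE
  103.32.0.0/11 (103.32.0.0 - 103.63.255.255) -> ISP-GW
  103.63.192.0/18 (103.63.192.0 - 103.63.255.255) -> BRANCH-A
More-specific entries that do NOT match:
  103.63.227.216/30 (103.63.227.216 - 103.63.227.219) does not contain 103.63.227.222
  103.63.227.212/30 (103.63.227.212 - 103.63.227.215) does not contain 103.63.227.222
  103.63.227.192/28 (103.63.227.192 - 103.63.227.207) does not contain 103.63.227.222
  103.63.162.0/23 (103.63.162.0 - 103.63.163.255) does not contain 103.63.227.222
  103.63.192.0/19 (103.63.192.0 - 103.63.223.255) does not contain 103.63.227.222
Longest matching prefix is /18 -> next hop BRANCH-A.

BRANCH-A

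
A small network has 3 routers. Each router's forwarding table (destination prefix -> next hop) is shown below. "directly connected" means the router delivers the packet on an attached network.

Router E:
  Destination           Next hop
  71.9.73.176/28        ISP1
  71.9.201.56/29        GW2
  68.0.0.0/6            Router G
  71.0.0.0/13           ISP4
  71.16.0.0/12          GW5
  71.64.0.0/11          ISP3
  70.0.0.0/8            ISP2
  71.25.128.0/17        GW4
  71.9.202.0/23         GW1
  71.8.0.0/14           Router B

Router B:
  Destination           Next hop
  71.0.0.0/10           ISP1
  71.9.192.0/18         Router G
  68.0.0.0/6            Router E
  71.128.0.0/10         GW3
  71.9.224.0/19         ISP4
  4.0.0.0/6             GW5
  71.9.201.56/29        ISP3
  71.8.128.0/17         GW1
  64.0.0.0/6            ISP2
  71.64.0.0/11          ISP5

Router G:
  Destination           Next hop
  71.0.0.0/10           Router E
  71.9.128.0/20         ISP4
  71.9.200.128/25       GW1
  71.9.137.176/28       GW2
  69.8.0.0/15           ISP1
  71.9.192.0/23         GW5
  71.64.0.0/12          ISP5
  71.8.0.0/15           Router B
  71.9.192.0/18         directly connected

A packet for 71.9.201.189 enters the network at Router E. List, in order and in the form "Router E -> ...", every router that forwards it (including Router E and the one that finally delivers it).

Router E -> Router B -> Router G

At Router E: longest match for 71.9.201.189 is 71.8.0.0/14 -> Router B
At Router B: longest match for 71.9.201.189 is 71.9.192.0/18 -> Router G
At Router G: longest match for 71.9.201.189 is 71.9.192.0/18 -> directly connected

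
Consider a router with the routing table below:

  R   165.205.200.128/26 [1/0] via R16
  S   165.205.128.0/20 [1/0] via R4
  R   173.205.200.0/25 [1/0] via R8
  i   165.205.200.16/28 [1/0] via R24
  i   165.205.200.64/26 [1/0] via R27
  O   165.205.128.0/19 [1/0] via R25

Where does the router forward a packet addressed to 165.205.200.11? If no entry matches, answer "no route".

no route

No entry's prefix contains 165.205.200.11; there is no default route.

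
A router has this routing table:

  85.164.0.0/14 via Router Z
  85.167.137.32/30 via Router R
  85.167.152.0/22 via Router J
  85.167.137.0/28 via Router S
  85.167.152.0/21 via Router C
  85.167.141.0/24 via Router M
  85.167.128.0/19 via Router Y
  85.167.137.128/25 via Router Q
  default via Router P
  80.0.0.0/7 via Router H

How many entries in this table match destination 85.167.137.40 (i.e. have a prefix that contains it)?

Prefixes containing 85.167.137.40:
  0.0.0.0/0 (default, matches everything)
  85.164.0.0/14 (85.164.0.0 - 85.167.255.255)
  85.167.128.0/19 (85.167.128.0 - 85.167.159.255)
Total matching entries: 3.

3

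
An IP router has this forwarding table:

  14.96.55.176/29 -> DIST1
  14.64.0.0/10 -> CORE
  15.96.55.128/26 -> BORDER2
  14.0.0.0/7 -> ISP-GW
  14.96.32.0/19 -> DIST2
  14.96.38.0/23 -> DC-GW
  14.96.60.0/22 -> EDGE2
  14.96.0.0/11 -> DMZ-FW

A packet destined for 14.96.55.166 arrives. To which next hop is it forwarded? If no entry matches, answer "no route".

Routes whose prefix contains 14.96.55.166:
  14.0.0.0/7 (14.0.0.0 - 15.255.255.255) -> ISP-GW
  14.64.0.0/10 (14.64.0.0 - 14.127.255.255) -> CORE
  14.96.0.0/11 (14.96.0.0 - 14.127.255.255) -> DMZ-FW
  14.96.32.0/19 (14.96.32.0 - 14.96.63.255) -> DIST2
More-specific entries that do NOT match:
  14.96.55.176/29 (14.96.55.176 - 14.96.55.183) does not contain 14.96.55.166
  15.96.55.128/26 (15.96.55.128 - 15.96.55.191) does not contain 14.96.55.166
  14.96.38.0/23 (14.96.38.0 - 14.96.39.255) does not contain 14.96.55.166
  14.96.60.0/22 (14.96.60.0 - 14.96.63.255) does not contain 14.96.55.166
Longest matching prefix is /19 -> next hop DIST2.

DIST2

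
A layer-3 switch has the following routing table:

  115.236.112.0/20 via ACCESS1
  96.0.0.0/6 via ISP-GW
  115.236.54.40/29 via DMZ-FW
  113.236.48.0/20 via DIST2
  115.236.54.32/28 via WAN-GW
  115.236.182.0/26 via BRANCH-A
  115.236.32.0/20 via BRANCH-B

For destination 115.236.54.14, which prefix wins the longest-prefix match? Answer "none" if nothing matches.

none

115.236.54.14 is outside every listed prefix and there is no default route.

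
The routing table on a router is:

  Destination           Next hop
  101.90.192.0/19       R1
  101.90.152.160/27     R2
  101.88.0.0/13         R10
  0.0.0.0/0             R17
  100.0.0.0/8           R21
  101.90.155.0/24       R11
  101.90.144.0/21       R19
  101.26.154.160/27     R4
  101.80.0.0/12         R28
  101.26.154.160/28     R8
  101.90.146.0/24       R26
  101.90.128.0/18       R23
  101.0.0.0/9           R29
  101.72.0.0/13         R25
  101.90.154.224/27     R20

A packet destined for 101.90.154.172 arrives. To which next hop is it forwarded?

R23

Routes whose prefix contains 101.90.154.172:
  0.0.0.0/0 (default, matches everything) -> R17
  101.0.0.0/9 (101.0.0.0 - 101.127.255.255) -> R29
  101.80.0.0/12 (101.80.0.0 - 101.95.255.255) -> R28
  101.88.0.0/13 (101.88.0.0 - 101.95.255.255) -> R10
  101.90.128.0/18 (101.90.128.0 - 101.90.191.255) -> R23
More-specific entries that do NOT match:
  101.26.154.160/28 (101.26.154.160 - 101.26.154.175) does not contain 101.90.154.172
  101.90.152.160/27 (101.90.152.160 - 101.90.152.191) does not contain 101.90.154.172
  101.26.154.160/27 (101.26.154.160 - 101.26.154.191) does not contain 101.90.154.172
  101.90.154.224/27 (101.90.154.224 - 101.90.154.255) does not contain 101.90.154.172
  101.90.155.0/24 (101.90.155.0 - 101.90.155.255) does not contain 101.90.154.172
  101.90.146.0/24 (101.90.146.0 - 101.90.146.255) does not contain 101.90.154.172
  101.90.144.0/21 (101.90.144.0 - 101.90.151.255) does not contain 101.90.154.172
  101.90.192.0/19 (101.90.192.0 - 101.90.223.255) does not contain 101.90.154.172
Longest matching prefix is /18 -> next hop R23.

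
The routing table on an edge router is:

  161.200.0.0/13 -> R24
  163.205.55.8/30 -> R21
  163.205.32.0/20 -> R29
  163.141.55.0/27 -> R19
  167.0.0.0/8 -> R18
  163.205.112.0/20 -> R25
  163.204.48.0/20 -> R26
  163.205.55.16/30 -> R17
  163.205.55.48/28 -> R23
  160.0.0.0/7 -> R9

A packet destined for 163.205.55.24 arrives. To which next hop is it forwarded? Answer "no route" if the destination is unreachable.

No entry's prefix contains 163.205.55.24; there is no default route.

no route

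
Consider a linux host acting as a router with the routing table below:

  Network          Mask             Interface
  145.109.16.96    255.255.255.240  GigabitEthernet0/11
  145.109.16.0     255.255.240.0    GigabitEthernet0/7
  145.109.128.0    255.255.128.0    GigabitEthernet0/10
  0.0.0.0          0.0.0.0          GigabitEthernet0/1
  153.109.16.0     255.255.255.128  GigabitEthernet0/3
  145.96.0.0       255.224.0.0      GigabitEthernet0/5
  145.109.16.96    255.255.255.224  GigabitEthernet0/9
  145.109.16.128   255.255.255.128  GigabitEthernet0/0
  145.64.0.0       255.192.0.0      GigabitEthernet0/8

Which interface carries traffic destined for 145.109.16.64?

Routes whose prefix contains 145.109.16.64:
  0.0.0.0/0 (default, matches everything) -> GigabitEthernet0/1
  145.64.0.0/10 (145.64.0.0 - 145.127.255.255) -> GigabitEthernet0/8
  145.96.0.0/11 (145.96.0.0 - 145.127.255.255) -> GigabitEthernet0/5
  145.109.16.0/20 (145.109.16.0 - 145.109.31.255) -> GigabitEthernet0/7
More-specific entries that do NOT match:
  145.109.16.96/28 (145.109.16.96 - 145.109.16.111) does not contain 145.109.16.64
  145.109.16.96/27 (145.109.16.96 - 145.109.16.127) does not contain 145.109.16.64
  153.109.16.0/25 (153.109.16.0 - 153.109.16.127) does not contain 145.109.16.64
  145.109.16.128/25 (145.109.16.128 - 145.109.16.255) does not contain 145.109.16.64
Longest matching prefix is /20 -> interface GigabitEthernet0/7.

GigabitEthernet0/7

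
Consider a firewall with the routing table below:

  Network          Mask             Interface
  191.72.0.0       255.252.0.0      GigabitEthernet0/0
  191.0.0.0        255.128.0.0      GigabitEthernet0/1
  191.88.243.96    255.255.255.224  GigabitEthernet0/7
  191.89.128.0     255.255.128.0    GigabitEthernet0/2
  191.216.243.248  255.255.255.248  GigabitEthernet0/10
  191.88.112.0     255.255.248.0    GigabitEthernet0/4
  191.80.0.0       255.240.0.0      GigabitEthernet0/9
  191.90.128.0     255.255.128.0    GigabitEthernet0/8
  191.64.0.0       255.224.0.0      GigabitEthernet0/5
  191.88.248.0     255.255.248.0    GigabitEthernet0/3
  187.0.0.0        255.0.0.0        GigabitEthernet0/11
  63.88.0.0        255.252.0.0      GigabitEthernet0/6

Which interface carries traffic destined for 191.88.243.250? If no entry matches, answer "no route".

Routes whose prefix contains 191.88.243.250:
  191.0.0.0/9 (191.0.0.0 - 191.127.255.255) -> GigabitEthernet0/1
  191.64.0.0/11 (191.64.0.0 - 191.95.255.255) -> GigabitEthernet0/5
  191.80.0.0/12 (191.80.0.0 - 191.95.255.255) -> GigabitEthernet0/9
More-specific entries that do NOT match:
  191.216.243.248/29 (191.216.243.248 - 191.216.243.255) does not contain 191.88.243.250
  191.88.243.96/27 (191.88.243.96 - 191.88.243.127) does not contain 191.88.243.250
  191.88.112.0/21 (191.88.112.0 - 191.88.119.255) does not contain 191.88.243.250
  191.88.248.0/21 (191.88.248.0 - 191.88.255.255) does not contain 191.88.243.250
  191.89.128.0/17 (191.89.128.0 - 191.89.255.255) does not contain 191.88.243.250
  191.90.128.0/17 (191.90.128.0 - 191.90.255.255) does not contain 191.88.243.250
  191.72.0.0/14 (191.72.0.0 - 191.75.255.255) does not contain 191.88.243.250
  63.88.0.0/14 (63.88.0.0 - 63.91.255.255) does not contain 191.88.243.250
Longest matching prefix is /12 -> interface GigabitEthernet0/9.

GigabitEthernet0/9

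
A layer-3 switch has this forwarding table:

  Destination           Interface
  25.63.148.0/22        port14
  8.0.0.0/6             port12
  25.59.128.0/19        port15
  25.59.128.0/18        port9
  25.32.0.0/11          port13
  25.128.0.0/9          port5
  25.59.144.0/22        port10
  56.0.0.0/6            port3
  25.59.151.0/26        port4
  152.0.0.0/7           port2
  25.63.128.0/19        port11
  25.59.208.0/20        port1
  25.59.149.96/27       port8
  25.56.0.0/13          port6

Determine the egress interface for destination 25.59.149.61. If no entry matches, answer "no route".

Routes whose prefix contains 25.59.149.61:
  25.32.0.0/11 (25.32.0.0 - 25.63.255.255) -> port13
  25.56.0.0/13 (25.56.0.0 - 25.63.255.255) -> port6
  25.59.128.0/18 (25.59.128.0 - 25.59.191.255) -> port9
  25.59.128.0/19 (25.59.128.0 - 25.59.159.255) -> port15
More-specific entries that do NOT match:
  25.59.149.96/27 (25.59.149.96 - 25.59.149.127) does not contain 25.59.149.61
  25.59.151.0/26 (25.59.151.0 - 25.59.151.63) does not contain 25.59.149.61
  25.63.148.0/22 (25.63.148.0 - 25.63.151.255) does not contain 25.59.149.61
  25.59.144.0/22 (25.59.144.0 - 25.59.147.255) does not contain 25.59.149.61
  25.59.208.0/20 (25.59.208.0 - 25.59.223.255) does not contain 25.59.149.61
Longest matching prefix is /19 -> interface port15.

port15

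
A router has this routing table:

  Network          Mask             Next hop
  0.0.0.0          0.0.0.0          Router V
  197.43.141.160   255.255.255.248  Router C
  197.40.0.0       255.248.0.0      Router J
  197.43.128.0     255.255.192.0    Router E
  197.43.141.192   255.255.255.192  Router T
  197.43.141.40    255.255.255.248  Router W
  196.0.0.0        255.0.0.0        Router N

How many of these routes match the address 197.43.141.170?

Prefixes containing 197.43.141.170:
  0.0.0.0/0 (default, matches everything)
  197.40.0.0/13 (197.40.0.0 - 197.47.255.255)
  197.43.128.0/18 (197.43.128.0 - 197.43.191.255)
Total matching entries: 3.

3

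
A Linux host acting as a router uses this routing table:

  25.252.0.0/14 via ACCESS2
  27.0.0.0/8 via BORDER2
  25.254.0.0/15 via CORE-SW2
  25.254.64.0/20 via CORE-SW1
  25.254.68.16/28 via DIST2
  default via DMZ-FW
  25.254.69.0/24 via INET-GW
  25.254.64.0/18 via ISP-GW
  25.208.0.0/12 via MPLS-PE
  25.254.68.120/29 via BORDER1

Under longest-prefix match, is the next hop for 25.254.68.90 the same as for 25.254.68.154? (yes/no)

yes

25.254.68.90: longest match 25.254.64.0/20 -> CORE-SW1
25.254.68.154: longest match 25.254.64.0/20 -> CORE-SW1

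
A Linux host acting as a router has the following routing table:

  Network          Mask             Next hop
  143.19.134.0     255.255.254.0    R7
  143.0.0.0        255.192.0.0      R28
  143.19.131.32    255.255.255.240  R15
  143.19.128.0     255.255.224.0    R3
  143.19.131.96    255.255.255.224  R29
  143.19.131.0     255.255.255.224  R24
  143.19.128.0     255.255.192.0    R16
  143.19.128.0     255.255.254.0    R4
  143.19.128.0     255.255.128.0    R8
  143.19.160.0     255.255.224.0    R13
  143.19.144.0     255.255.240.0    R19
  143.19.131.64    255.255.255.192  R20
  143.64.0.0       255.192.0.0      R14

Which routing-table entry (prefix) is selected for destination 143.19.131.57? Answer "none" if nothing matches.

143.19.128.0/19

Entries matching 143.19.131.57:
  143.0.0.0/10 (143.0.0.0 - 143.63.255.255)
  143.19.128.0/17 (143.19.128.0 - 143.19.255.255)
  143.19.128.0/18 (143.19.128.0 - 143.19.191.255)
  143.19.128.0/19 (143.19.128.0 - 143.19.159.255)
Most specific is 143.19.128.0/19.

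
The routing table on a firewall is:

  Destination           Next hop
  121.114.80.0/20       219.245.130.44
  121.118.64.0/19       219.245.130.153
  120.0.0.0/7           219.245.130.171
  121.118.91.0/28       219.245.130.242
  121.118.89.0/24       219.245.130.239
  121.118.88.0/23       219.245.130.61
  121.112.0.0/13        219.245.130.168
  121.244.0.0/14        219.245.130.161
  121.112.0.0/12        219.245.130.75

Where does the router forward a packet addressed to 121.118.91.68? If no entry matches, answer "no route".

Routes whose prefix contains 121.118.91.68:
  120.0.0.0/7 (120.0.0.0 - 121.255.255.255) -> 219.245.130.171
  121.112.0.0/12 (121.112.0.0 - 121.127.255.255) -> 219.245.130.75
  121.112.0.0/13 (121.112.0.0 - 121.119.255.255) -> 219.245.130.168
  121.118.64.0/19 (121.118.64.0 - 121.118.95.255) -> 219.245.130.153
More-specific entries that do NOT match:
  121.118.91.0/28 (121.118.91.0 - 121.118.91.15) does not contain 121.118.91.68
  121.118.89.0/24 (121.118.89.0 - 121.118.89.255) does not contain 121.118.91.68
  121.118.88.0/23 (121.118.88.0 - 121.118.89.255) does not contain 121.118.91.68
  121.114.80.0/20 (121.114.80.0 - 121.114.95.255) does not contain 121.118.91.68
Longest matching prefix is /19 -> next hop 219.245.130.153.

219.245.130.153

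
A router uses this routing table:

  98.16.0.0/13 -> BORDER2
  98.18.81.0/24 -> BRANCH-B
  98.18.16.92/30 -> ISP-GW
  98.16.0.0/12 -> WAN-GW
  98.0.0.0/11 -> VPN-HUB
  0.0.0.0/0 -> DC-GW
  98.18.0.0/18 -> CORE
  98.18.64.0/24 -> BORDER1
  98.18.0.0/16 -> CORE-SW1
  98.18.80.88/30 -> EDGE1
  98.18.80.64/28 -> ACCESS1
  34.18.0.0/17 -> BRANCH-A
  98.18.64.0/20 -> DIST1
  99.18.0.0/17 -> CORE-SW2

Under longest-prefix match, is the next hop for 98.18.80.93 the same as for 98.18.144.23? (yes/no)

yes

98.18.80.93: longest match 98.18.0.0/16 -> CORE-SW1
98.18.144.23: longest match 98.18.0.0/16 -> CORE-SW1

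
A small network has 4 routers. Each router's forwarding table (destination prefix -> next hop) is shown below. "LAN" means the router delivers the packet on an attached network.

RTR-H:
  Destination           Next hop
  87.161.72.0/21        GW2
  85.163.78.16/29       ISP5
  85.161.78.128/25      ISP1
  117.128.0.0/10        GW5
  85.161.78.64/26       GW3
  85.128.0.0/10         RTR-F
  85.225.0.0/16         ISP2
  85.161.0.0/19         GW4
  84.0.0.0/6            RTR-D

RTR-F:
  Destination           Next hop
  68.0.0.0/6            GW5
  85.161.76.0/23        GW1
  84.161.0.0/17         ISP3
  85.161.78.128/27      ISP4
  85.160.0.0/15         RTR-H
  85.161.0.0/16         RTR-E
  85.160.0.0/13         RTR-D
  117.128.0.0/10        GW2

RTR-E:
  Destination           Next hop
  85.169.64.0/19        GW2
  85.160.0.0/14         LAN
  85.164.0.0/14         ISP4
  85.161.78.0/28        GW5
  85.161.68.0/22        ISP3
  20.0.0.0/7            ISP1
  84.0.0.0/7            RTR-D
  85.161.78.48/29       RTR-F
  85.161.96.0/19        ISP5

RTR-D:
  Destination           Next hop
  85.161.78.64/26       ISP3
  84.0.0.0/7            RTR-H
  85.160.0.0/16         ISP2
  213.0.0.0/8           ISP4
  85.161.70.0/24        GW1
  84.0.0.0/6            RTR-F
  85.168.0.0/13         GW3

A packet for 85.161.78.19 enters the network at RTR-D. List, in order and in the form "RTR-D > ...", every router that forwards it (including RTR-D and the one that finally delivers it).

RTR-D > RTR-H > RTR-F > RTR-E

At RTR-D: longest match for 85.161.78.19 is 84.0.0.0/7 -> RTR-H
At RTR-H: longest match for 85.161.78.19 is 85.128.0.0/10 -> RTR-F
At RTR-F: longest match for 85.161.78.19 is 85.161.0.0/16 -> RTR-E
At RTR-E: longest match for 85.161.78.19 is 85.160.0.0/14 -> LAN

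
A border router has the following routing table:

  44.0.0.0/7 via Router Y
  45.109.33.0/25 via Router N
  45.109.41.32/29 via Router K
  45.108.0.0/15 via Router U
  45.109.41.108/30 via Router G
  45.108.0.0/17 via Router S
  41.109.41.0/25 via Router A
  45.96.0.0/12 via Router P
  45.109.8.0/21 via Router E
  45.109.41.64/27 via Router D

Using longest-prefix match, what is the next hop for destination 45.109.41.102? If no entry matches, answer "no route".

Routes whose prefix contains 45.109.41.102:
  44.0.0.0/7 (44.0.0.0 - 45.255.255.255) -> Router Y
  45.96.0.0/12 (45.96.0.0 - 45.111.255.255) -> Router P
  45.108.0.0/15 (45.108.0.0 - 45.109.255.255) -> Router U
More-specific entries that do NOT match:
  45.109.41.108/30 (45.109.41.108 - 45.109.41.111) does not contain 45.109.41.102
  45.109.41.32/29 (45.109.41.32 - 45.109.41.39) does not contain 45.109.41.102
  45.109.41.64/27 (45.109.41.64 - 45.109.41.95) does not contain 45.109.41.102
  45.109.33.0/25 (45.109.33.0 - 45.109.33.127) does not contain 45.109.41.102
  41.109.41.0/25 (41.109.41.0 - 41.109.41.127) does not contain 45.109.41.102
  45.109.8.0/21 (45.109.8.0 - 45.109.15.255) does not contain 45.109.41.102
  45.108.0.0/17 (45.108.0.0 - 45.108.127.255) does not contain 45.109.41.102
Longest matching prefix is /15 -> next hop Router U.

Router U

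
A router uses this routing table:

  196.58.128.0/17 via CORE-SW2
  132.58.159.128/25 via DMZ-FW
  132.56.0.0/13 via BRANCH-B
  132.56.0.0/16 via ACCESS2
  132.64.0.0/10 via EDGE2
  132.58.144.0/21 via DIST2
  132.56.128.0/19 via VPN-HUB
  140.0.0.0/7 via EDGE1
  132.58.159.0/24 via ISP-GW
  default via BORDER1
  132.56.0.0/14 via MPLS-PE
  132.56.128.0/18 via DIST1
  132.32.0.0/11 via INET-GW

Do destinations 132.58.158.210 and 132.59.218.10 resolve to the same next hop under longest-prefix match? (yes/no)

132.58.158.210: longest match 132.56.0.0/14 -> MPLS-PE
132.59.218.10: longest match 132.56.0.0/14 -> MPLS-PE

yes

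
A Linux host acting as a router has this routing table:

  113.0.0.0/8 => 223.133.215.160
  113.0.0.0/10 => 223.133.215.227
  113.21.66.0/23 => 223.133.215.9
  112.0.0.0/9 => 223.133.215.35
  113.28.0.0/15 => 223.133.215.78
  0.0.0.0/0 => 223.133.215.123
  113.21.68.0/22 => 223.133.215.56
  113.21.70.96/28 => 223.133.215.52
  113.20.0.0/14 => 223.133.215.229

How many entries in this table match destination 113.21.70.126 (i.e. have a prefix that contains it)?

5

Prefixes containing 113.21.70.126:
  0.0.0.0/0 (default, matches everything)
  113.0.0.0/8 (113.0.0.0 - 113.255.255.255)
  113.0.0.0/10 (113.0.0.0 - 113.63.255.255)
  113.20.0.0/14 (113.20.0.0 - 113.23.255.255)
  113.21.68.0/22 (113.21.68.0 - 113.21.71.255)
Total matching entries: 5.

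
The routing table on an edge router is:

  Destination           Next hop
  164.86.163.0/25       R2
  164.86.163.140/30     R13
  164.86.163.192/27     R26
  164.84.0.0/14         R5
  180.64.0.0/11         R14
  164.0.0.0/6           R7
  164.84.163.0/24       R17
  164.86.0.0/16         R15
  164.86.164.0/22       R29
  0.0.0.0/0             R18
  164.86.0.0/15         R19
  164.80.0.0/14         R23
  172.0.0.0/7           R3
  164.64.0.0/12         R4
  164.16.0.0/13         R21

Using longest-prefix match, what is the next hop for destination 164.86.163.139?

R15

Routes whose prefix contains 164.86.163.139:
  0.0.0.0/0 (default, matches everything) -> R18
  164.0.0.0/6 (164.0.0.0 - 167.255.255.255) -> R7
  164.84.0.0/14 (164.84.0.0 - 164.87.255.255) -> R5
  164.86.0.0/15 (164.86.0.0 - 164.87.255.255) -> R19
  164.86.0.0/16 (164.86.0.0 - 164.86.255.255) -> R15
More-specific entries that do NOT match:
  164.86.163.140/30 (164.86.163.140 - 164.86.163.143) does not contain 164.86.163.139
  164.86.163.192/27 (164.86.163.192 - 164.86.163.223) does not contain 164.86.163.139
  164.86.163.0/25 (164.86.163.0 - 164.86.163.127) does not contain 164.86.163.139
  164.84.163.0/24 (164.84.163.0 - 164.84.163.255) does not contain 164.86.163.139
  164.86.164.0/22 (164.86.164.0 - 164.86.167.255) does not contain 164.86.163.139
Longest matching prefix is /16 -> next hop R15.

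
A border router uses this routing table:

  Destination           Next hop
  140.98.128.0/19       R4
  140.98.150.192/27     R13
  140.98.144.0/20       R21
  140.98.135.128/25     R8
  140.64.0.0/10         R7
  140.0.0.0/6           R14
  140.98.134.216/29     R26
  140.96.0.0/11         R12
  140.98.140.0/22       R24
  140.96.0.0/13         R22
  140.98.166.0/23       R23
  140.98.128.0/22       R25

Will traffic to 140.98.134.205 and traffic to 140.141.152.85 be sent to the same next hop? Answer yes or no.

no

140.98.134.205: longest match 140.98.128.0/19 -> R4
140.141.152.85: longest match 140.0.0.0/6 -> R14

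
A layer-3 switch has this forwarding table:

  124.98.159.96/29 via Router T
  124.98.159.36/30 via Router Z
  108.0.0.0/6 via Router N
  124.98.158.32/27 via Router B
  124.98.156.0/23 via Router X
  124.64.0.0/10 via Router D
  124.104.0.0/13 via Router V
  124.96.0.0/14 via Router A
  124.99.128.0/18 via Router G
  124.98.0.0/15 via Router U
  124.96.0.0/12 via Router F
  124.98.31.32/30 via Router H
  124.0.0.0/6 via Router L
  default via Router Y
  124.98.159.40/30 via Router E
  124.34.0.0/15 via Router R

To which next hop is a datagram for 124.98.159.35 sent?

Router U

Routes whose prefix contains 124.98.159.35:
  0.0.0.0/0 (default, matches everything) -> Router Y
  124.0.0.0/6 (124.0.0.0 - 127.255.255.255) -> Router L
  124.64.0.0/10 (124.64.0.0 - 124.127.255.255) -> Router D
  124.96.0.0/12 (124.96.0.0 - 124.111.255.255) -> Router F
  124.96.0.0/14 (124.96.0.0 - 124.99.255.255) -> Router A
  124.98.0.0/15 (124.98.0.0 - 124.99.255.255) -> Router U
More-specific entries that do NOT match:
  124.98.159.36/30 (124.98.159.36 - 124.98.159.39) does not contain 124.98.159.35
  124.98.31.32/30 (124.98.31.32 - 124.98.31.35) does not contain 124.98.159.35
  124.98.159.40/30 (124.98.159.40 - 124.98.159.43) does not contain 124.98.159.35
  124.98.159.96/29 (124.98.159.96 - 124.98.159.103) does not contain 124.98.159.35
  124.98.158.32/27 (124.98.158.32 - 124.98.158.63) does not contain 124.98.159.35
  124.98.156.0/23 (124.98.156.0 - 124.98.157.255) does not contain 124.98.159.35
  124.99.128.0/18 (124.99.128.0 - 124.99.191.255) does not contain 124.98.159.35
Longest matching prefix is /15 -> next hop Router U.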